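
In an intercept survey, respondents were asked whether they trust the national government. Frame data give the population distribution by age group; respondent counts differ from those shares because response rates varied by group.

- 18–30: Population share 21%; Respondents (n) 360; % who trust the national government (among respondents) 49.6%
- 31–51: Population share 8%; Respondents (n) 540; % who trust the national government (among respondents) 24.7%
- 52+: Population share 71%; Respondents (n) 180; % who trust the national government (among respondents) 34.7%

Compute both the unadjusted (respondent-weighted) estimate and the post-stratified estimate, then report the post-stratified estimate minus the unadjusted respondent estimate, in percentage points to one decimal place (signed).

Unadjusted (pooled respondent) estimate weights by respondent counts:
  (360/1080)×49.6 + (540/1080)×24.7 + (180/1080)×34.7 = 34.6667%
Post-stratifying to population shares instead:
  0.21×49.6 + 0.08×24.7 + 0.71×34.7 = 37.029%
Difference = 37.029 − 34.6667 = 2.3623 pp.

+2.4 percentage points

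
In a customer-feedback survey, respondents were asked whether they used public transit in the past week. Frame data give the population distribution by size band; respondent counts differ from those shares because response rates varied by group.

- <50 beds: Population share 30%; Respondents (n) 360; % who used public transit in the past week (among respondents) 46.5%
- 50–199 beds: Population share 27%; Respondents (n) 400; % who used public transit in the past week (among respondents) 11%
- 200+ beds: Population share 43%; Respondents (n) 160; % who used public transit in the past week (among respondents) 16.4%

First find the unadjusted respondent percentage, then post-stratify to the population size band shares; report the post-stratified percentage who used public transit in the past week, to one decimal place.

24.0%

Without adjustment, the pooled respondent share is:
  (360/920)×46.5 + (400/920)×11 + (160/920)×16.4 = 25.8304%
Post-stratifying to population shares instead:
  0.3×46.5 + 0.27×11 + 0.43×16.4 = 23.972%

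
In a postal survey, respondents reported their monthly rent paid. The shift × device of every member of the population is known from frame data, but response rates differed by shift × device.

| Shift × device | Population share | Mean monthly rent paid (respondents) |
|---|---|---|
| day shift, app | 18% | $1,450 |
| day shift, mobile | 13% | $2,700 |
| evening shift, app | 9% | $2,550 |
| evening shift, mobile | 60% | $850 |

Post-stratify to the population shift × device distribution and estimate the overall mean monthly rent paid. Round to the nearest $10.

Weight each group's respondent value by its population share:
  day shift, app: 0.18 × 1450 = 261
  day shift, mobile: 0.13 × 2700 = 351
  evening shift, app: 0.09 × 2550 = 229.5
  evening shift, mobile: 0.6 × 850 = 510
Post-stratified estimate = 1351.5 → $1,350.

$1,350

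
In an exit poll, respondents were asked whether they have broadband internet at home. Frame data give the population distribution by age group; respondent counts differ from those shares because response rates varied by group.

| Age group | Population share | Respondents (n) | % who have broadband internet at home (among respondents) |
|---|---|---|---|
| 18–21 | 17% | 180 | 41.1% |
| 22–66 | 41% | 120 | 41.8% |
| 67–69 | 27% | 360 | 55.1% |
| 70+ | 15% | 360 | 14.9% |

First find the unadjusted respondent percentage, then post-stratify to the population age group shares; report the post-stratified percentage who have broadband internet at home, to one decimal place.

41.2%

Naive respondent-only estimate (weights = respondent counts):
  (180/1020)×41.1 + (120/1020)×41.8 + (360/1020)×55.1 + (360/1020)×14.9 = 36.8765%
Post-stratified estimate weights by population shares:
  0.17×41.1 + 0.41×41.8 + 0.27×55.1 + 0.15×14.9 = 41.237%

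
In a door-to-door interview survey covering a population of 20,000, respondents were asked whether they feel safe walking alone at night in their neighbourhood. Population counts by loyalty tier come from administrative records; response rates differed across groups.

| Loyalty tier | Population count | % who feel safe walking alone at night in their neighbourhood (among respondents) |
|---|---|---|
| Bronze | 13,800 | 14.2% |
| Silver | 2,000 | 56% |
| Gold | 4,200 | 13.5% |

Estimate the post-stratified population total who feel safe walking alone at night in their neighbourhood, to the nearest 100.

3,600

Estimated count per cell = population count × respondent percentage:
  Bronze: 13,800 × 14.2% = 1959.6
  Silver: 2,000 × 56% = 1120
  Gold: 4,200 × 13.5% = 567
Estimated total = 3646.6 → 3,600.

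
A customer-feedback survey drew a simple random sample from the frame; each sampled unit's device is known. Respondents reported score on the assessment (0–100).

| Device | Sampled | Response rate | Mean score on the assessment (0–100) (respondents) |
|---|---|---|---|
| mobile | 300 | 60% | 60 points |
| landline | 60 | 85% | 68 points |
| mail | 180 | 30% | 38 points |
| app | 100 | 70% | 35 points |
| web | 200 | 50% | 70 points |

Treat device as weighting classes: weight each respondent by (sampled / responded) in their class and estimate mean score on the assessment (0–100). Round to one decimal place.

55.3

Weighting each respondent by the inverse class response rate inflates each class back to its sampled size, so the class weight is n_sampled:
  mobile: 300 × 60 = 18,000
  landline: 60 × 68 = 4080
  mail: 180 × 38 = 6840
  app: 100 × 35 = 3500
  web: 200 × 70 = 14,000
Adjusted estimate = 46,420 / 840 = 55.2619 → 55.3.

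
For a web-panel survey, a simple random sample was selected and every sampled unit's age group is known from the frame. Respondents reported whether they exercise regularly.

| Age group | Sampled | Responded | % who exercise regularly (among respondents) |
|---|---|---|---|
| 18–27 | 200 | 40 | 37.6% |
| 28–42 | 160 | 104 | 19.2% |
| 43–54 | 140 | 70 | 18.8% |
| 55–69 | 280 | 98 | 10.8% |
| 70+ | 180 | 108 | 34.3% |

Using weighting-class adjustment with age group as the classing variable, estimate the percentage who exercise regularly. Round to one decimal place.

23.4%

Class response rates: 18–27 40/200 = 20%, 28–42 104/160 = 65%, 43–54 70/140 = 50%, 55–69 98/280 = 35%, 70+ 108/180 = 60%.
Each respondent's weight = sampled/responded in their class; summing within a class gives n_sampled, so:
  18–27: 200 × 37.6 = 7520
  28–42: 160 × 19.2 = 3072
  43–54: 140 × 18.8 = 2632
  55–69: 280 × 10.8 = 3024
  70+: 180 × 34.3 = 6174
Adjusted estimate = 22,422 / 960 = 23.3562 → 23.4%.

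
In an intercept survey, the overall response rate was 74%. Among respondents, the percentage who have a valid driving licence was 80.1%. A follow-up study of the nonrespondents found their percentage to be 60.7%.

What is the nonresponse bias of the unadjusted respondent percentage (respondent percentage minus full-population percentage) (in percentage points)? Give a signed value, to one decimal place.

+5.0 percentage points

Nonresponse fraction = 1 − 0.74 = 0.26.
Bias = (nonresponse fraction) × (respondent percentage − nonrespondent percentage)
     = 0.26 × (80.1 − 60.7) = 0.26 × 19.4 = 5.044.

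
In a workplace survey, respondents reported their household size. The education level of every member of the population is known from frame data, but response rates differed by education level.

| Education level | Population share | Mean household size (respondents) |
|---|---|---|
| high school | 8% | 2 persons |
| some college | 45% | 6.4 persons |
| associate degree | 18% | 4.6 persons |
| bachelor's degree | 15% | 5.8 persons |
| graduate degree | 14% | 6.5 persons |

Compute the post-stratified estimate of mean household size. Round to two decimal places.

Reweight to the known education level distribution:
  high school: 0.08 × 2 = 0.16
  some college: 0.45 × 6.4 = 2.88
  associate degree: 0.18 × 4.6 = 0.828
  bachelor's degree: 0.15 × 5.8 = 0.87
  graduate degree: 0.14 × 6.5 = 0.91
Post-stratified estimate = 5.648 → 5.65.

5.65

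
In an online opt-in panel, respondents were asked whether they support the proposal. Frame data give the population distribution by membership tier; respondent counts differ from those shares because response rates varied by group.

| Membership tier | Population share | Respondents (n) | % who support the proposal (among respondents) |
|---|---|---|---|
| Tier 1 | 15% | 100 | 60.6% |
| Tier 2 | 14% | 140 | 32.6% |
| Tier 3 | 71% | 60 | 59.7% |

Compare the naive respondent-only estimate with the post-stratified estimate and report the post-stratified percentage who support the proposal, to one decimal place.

Unadjusted (pooled respondent) estimate weights by respondent counts:
  (100/300)×60.6 + (140/300)×32.6 + (60/300)×59.7 = 47.3533%
Reweighting by population membership tier shares:
  0.15×60.6 + 0.14×32.6 + 0.71×59.7 = 56.041%

56.0%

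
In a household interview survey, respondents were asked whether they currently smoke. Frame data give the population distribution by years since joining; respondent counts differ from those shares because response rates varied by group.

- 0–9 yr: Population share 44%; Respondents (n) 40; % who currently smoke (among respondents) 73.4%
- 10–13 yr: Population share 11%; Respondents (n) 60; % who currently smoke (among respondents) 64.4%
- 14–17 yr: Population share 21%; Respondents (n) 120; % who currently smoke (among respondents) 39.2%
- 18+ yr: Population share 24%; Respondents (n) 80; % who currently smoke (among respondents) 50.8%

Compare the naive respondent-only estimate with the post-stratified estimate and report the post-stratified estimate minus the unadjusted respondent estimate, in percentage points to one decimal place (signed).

+7.9 percentage points

Unadjusted (pooled respondent) estimate weights by respondent counts:
  (40/300)×73.4 + (60/300)×64.4 + (120/300)×39.2 + (80/300)×50.8 = 51.8933%
Post-stratifying to population shares instead:
  0.44×73.4 + 0.11×64.4 + 0.21×39.2 + 0.24×50.8 = 59.804%
Difference = 59.804 − 51.8933 = 7.9107 pp.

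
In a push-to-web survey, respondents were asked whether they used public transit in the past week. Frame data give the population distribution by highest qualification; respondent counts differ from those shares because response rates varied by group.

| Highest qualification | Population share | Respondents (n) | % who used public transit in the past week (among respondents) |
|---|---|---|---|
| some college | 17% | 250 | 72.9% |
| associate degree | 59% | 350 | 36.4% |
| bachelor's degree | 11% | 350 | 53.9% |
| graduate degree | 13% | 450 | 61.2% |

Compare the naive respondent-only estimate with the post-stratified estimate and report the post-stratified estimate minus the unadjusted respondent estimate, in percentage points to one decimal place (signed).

Unadjusted (pooled respondent) estimate weights by respondent counts:
  (250/1400)×72.9 + (350/1400)×36.4 + (350/1400)×53.9 + (450/1400)×61.2 = 55.2643%
Post-stratifying to population shares instead:
  0.17×72.9 + 0.59×36.4 + 0.11×53.9 + 0.13×61.2 = 47.754%
Difference = 47.754 − 55.2643 = -7.5103 pp.

-7.5 percentage points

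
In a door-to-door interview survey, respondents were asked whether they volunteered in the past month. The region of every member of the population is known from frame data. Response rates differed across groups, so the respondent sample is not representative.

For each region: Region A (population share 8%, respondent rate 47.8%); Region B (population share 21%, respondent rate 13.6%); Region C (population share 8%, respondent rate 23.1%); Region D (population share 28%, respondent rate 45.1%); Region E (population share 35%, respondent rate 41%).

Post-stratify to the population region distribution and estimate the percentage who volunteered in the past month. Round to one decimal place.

35.5%

Post-stratification weights by population share, not respondent share:
  Region A: 0.08 × 47.8 = 3.824
  Region B: 0.21 × 13.6 = 2.856
  Region C: 0.08 × 23.1 = 1.848
  Region D: 0.28 × 45.1 = 12.628
  Region E: 0.35 × 41 = 14.35
Post-stratified estimate = 35.506 → 35.5%.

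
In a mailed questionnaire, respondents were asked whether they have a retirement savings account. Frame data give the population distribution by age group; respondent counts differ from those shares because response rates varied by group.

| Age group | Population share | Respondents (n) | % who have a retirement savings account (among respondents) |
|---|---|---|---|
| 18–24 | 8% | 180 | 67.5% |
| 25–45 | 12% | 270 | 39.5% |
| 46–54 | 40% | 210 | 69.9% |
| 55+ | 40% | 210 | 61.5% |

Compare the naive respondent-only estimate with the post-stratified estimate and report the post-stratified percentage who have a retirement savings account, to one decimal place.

Unadjusted (pooled respondent) estimate weights by respondent counts:
  (180/870)×67.5 + (270/870)×39.5 + (210/870)×69.9 + (210/870)×61.5 = 57.9414%
Post-stratified estimate weights by population shares:
  0.08×67.5 + 0.12×39.5 + 0.4×69.9 + 0.4×61.5 = 62.7%

62.7%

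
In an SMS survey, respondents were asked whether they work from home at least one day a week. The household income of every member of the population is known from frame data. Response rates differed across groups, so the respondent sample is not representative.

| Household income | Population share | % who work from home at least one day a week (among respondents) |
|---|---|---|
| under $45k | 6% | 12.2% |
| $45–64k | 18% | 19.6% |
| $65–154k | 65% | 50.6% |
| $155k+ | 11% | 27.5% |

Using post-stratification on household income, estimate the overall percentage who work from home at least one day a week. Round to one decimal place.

Weight each group's respondent value by its population share:
  under $45k: 0.06 × 12.2 = 0.732
  $45–64k: 0.18 × 19.6 = 3.528
  $65–154k: 0.65 × 50.6 = 32.89
  $155k+: 0.11 × 27.5 = 3.025
Post-stratified estimate = 40.175 → 40.2%.

40.2%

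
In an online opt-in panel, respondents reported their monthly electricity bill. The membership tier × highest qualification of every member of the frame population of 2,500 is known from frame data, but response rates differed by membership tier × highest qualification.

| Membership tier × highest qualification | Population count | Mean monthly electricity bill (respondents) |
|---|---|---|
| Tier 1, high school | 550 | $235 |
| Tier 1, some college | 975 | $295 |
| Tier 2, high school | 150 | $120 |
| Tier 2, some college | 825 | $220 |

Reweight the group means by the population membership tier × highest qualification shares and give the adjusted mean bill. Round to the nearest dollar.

Weight each group's respondent value by its population share:
  Tier 1, high school: (550/2,500) × 235 = 51.7
  Tier 1, some college: (975/2,500) × 295 = 115.05
  Tier 2, high school: (150/2,500) × 120 = 7.2
  Tier 2, some college: (825/2,500) × 220 = 72.6
Post-stratified estimate = 246.55 → $247.

$247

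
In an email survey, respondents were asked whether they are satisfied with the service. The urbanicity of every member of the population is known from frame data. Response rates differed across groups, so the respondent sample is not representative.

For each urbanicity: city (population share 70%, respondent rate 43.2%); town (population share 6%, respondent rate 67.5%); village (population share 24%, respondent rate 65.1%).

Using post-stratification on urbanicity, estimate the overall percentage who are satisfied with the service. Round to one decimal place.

Post-stratification weights by population share, not respondent share:
  city: 0.7 × 43.2 = 30.24
  town: 0.06 × 67.5 = 4.05
  village: 0.24 × 65.1 = 15.624
Post-stratified estimate = 49.914 → 49.9%.

49.9%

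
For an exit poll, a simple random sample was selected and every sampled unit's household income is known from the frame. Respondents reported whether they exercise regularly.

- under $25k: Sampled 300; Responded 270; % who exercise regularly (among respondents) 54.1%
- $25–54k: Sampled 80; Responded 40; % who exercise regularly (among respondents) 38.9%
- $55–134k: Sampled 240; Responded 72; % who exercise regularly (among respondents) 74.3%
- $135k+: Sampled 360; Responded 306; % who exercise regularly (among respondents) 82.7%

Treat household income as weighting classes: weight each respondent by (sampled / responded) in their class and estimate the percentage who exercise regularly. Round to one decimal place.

Class response rates: under $25k 270/300 = 90%, $25–54k 40/80 = 50%, $55–134k 72/240 = 30%, $135k+ 306/360 = 85%.
With weight = n_sampled/n_responded per class, the weighted class total is n_sampled:
  under $25k: 300 × 54.1 = 16,230
  $25–54k: 80 × 38.9 = 3112
  $55–134k: 240 × 74.3 = 17,832
  $135k+: 360 × 82.7 = 29,772
Adjusted estimate = 66,946 / 980 = 68.3122 → 68.3%.

68.3%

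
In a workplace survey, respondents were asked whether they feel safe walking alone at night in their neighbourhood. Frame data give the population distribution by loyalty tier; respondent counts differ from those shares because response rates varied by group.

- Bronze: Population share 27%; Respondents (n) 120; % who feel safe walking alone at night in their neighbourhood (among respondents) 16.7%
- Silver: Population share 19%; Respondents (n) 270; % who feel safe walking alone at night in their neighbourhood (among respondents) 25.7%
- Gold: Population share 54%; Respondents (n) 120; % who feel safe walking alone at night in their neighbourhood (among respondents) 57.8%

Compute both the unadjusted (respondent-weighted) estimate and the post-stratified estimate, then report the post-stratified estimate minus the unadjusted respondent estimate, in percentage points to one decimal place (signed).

Unadjusted (pooled respondent) estimate weights by respondent counts:
  (120/510)×16.7 + (270/510)×25.7 + (120/510)×57.8 = 31.1353%
Post-stratified estimate weights by population shares:
  0.27×16.7 + 0.19×25.7 + 0.54×57.8 = 40.604%
Difference = 40.604 − 31.1353 = 9.4687 pp.

+9.5 percentage points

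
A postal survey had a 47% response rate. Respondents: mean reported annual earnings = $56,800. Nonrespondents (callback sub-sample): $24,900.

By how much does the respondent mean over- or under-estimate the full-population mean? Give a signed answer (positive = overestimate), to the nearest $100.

Nonresponse fraction = 1 − 0.47 = 0.53.
Bias = (nonresponse fraction) × (respondent mean − nonrespondent mean)
     = 0.53 × (56,800 − 24,900) = 0.53 × 31,900 = 16,907.

+$16,900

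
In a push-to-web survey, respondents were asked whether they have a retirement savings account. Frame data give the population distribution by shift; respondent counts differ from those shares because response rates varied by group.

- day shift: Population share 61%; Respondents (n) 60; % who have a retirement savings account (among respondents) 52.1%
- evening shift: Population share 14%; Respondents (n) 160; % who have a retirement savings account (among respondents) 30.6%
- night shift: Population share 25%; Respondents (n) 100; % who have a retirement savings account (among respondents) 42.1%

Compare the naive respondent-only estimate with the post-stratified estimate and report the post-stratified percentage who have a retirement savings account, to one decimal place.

Unadjusted (pooled respondent) estimate weights by respondent counts:
  (60/320)×52.1 + (160/320)×30.6 + (100/320)×42.1 = 38.225%
Reweighting by population shift shares:
  0.61×52.1 + 0.14×30.6 + 0.25×42.1 = 46.59%

46.6%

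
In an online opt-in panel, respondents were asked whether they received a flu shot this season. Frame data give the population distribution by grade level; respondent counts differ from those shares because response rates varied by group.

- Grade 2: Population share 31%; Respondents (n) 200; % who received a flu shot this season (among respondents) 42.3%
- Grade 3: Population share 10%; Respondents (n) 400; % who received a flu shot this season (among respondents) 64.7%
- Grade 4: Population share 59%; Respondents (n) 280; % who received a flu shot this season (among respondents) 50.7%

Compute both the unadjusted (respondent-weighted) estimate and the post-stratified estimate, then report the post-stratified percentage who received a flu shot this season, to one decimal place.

49.5%

Unadjusted (pooled respondent) estimate weights by respondent counts:
  (200/880)×42.3 + (400/880)×64.7 + (280/880)×50.7 = 55.1545%
Post-stratified estimate weights by population shares:
  0.31×42.3 + 0.1×64.7 + 0.59×50.7 = 49.496%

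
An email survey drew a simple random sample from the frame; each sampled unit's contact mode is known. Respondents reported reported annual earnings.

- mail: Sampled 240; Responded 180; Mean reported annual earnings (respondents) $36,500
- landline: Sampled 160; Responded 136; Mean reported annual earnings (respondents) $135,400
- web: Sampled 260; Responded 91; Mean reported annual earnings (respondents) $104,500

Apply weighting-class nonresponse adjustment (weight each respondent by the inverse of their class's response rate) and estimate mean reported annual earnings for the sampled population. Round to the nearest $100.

$87,300

Class response rates: mail 180/240 = 75%, landline 136/160 = 85%, web 91/260 = 35%.
Inverse-response-rate weighting restores each class to its sampled count, so class totals weight by n_sampled:
  mail: 240 × 36,500 = 8,760,000
  landline: 160 × 135,400 = 21,664,000
  web: 260 × 104,500 = 27,170,000
Adjusted estimate = 57,594,000 / 660 = 87263.6 → $87,300.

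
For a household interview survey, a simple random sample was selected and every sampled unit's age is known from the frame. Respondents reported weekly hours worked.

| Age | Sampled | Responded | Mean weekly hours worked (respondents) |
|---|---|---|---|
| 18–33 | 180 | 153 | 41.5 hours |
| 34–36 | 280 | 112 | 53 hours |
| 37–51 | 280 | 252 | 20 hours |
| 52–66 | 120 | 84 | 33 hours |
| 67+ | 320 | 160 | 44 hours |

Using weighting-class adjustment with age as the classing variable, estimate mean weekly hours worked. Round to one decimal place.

38.9

Response rates by class: 18–33 153/180 = 85%, 34–36 112/280 = 40%, 37–51 252/280 = 90%, 52–66 84/120 = 70%, 67+ 160/320 = 50%.
Each respondent's weight = sampled/responded in their class; summing within a class gives n_sampled, so:
  18–33: 180 × 41.5 = 7470
  34–36: 280 × 53 = 14,840
  37–51: 280 × 20 = 5600
  52–66: 120 × 33 = 3960
  67+: 320 × 44 = 14,080
Adjusted estimate = 45,950 / 1,180 = 38.9407 → 38.9.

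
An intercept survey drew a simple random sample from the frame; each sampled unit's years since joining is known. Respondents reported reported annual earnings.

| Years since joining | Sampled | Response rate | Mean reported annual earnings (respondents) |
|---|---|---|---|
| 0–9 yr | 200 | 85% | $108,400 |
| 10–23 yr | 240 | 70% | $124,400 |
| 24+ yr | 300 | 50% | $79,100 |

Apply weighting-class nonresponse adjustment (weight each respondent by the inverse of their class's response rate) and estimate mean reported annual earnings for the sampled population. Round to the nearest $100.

$101,700

Inverse-response-rate weighting restores each class to its sampled count, so class totals weight by n_sampled:
  0–9 yr: 200 × 108,400 = 21,680,000
  10–23 yr: 240 × 124,400 = 29,856,000
  24+ yr: 300 × 79,100 = 23,730,000
Adjusted estimate = 75,266,000 / 740 = 101711 → $101,700.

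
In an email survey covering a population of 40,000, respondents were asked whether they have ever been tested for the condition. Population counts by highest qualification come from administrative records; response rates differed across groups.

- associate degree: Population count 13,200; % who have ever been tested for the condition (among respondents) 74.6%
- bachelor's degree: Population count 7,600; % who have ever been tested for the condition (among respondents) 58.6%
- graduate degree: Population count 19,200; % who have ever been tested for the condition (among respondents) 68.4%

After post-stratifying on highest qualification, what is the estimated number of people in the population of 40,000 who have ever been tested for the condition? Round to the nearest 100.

27,400

Each cell contributes its population count × the respondent rate:
  associate degree: 13,200 × 74.6% = 9847.2
  bachelor's degree: 7,600 × 58.6% = 4453.6
  graduate degree: 19,200 × 68.4% = 13132.8
Estimated total = 27433.6 → 27,400.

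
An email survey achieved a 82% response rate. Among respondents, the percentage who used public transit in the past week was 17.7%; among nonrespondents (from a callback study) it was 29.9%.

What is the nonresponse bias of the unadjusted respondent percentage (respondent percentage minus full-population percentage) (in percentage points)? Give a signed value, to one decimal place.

Nonresponse fraction = 1 − 0.82 = 0.18.
Bias = (nonresponse fraction) × (respondent percentage − nonrespondent percentage)
     = 0.18 × (17.7 − 29.9) = 0.18 × -12.2 = -2.196.

-2.2 percentage points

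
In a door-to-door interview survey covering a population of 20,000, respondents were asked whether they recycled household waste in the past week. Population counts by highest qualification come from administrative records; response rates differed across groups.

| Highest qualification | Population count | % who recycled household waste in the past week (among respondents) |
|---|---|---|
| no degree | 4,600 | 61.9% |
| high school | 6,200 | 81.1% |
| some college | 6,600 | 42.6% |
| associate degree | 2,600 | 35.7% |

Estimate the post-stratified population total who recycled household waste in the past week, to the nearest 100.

11,600

Estimated count per cell = population count × respondent percentage:
  no degree: 4,600 × 61.9% = 2847.4
  high school: 6,200 × 81.1% = 5028.2
  some college: 6,600 × 42.6% = 2811.6
  associate degree: 2,600 × 35.7% = 928.2
Estimated total = 11615.4 → 11,600.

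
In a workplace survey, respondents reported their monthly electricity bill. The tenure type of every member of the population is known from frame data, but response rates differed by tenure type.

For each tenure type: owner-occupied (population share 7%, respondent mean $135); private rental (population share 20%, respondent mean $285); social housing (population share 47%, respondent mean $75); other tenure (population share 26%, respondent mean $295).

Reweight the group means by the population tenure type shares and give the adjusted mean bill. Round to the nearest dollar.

Each cell contributes population-share × respondent value:
  owner-occupied: 0.07 × 135 = 9.45
  private rental: 0.2 × 285 = 57
  social housing: 0.47 × 75 = 35.25
  other tenure: 0.26 × 295 = 76.7
Post-stratified estimate = 178.4 → $178.

$178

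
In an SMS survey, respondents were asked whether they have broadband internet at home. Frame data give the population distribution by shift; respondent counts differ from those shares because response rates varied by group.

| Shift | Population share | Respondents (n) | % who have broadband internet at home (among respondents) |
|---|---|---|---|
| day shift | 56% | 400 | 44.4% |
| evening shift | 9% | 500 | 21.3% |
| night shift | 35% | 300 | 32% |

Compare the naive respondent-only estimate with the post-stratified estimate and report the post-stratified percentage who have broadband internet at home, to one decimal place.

Without adjustment, the pooled respondent share is:
  (400/1200)×44.4 + (500/1200)×21.3 + (300/1200)×32 = 31.675%
Reweighting by population shift shares:
  0.56×44.4 + 0.09×21.3 + 0.35×32 = 37.981%

38.0%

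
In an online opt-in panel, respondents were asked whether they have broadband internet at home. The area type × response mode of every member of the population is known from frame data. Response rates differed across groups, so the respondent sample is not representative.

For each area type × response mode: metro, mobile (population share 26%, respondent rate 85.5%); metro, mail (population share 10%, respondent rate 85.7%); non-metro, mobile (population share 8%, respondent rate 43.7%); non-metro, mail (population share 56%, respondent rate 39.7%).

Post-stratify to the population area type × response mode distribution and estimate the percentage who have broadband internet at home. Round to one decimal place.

Post-stratification weights by population share, not respondent share:
  metro, mobile: 0.26 × 85.5 = 22.23
  metro, mail: 0.1 × 85.7 = 8.57
  non-metro, mobile: 0.08 × 43.7 = 3.496
  non-metro, mail: 0.56 × 39.7 = 22.232
Post-stratified estimate = 56.528 → 56.5%.

56.5%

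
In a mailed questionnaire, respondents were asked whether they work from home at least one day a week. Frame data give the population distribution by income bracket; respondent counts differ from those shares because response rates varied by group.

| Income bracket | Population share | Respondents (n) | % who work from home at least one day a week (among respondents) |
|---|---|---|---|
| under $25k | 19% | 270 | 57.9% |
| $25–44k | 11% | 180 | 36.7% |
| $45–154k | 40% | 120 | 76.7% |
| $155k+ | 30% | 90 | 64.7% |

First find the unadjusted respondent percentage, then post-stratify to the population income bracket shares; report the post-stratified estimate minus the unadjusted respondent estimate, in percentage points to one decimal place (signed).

+8.7 percentage points

Naive respondent-only estimate (weights = respondent counts):
  (270/660)×57.9 + (180/660)×36.7 + (120/660)×76.7 + (90/660)×64.7 = 56.4636%
Reweighting by population income bracket shares:
  0.19×57.9 + 0.11×36.7 + 0.4×76.7 + 0.3×64.7 = 65.128%
Difference = 65.128 − 56.4636 = 8.6644 pp.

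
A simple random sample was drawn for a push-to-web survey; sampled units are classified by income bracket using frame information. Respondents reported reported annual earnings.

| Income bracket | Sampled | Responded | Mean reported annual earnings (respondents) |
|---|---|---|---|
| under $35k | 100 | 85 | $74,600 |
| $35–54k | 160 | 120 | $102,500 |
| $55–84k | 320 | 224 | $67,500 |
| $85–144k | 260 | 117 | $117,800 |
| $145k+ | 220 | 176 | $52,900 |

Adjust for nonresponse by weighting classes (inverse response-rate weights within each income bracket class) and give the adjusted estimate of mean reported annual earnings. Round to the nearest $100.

Class response rates: under $35k 85/100 = 85%, $35–54k 120/160 = 75%, $55–84k 224/320 = 70%, $85–144k 117/260 = 45%, $145k+ 176/220 = 80%.
Each respondent's weight = sampled/responded in their class; summing within a class gives n_sampled, so:
  under $35k: 100 × 74,600 = 7,460,000
  $35–54k: 160 × 102,500 = 16,400,000
  $55–84k: 320 × 67,500 = 21,600,000
  $85–144k: 260 × 117,800 = 30,628,000
  $145k+: 220 × 52,900 = 11,638,000
Adjusted estimate = 87,726,000 / 1,060 = 82760.4 → $82,800.

$82,800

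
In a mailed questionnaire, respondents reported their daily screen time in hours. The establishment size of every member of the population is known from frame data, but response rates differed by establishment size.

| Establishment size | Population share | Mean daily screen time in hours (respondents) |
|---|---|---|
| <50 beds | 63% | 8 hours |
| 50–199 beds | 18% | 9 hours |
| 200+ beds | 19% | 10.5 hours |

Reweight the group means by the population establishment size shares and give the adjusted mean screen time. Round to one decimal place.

8.7

Post-stratification weights by population share, not respondent share:
  <50 beds: 0.63 × 8 = 5.04
  50–199 beds: 0.18 × 9 = 1.62
  200+ beds: 0.19 × 10.5 = 1.995
Post-stratified estimate = 8.655 → 8.7.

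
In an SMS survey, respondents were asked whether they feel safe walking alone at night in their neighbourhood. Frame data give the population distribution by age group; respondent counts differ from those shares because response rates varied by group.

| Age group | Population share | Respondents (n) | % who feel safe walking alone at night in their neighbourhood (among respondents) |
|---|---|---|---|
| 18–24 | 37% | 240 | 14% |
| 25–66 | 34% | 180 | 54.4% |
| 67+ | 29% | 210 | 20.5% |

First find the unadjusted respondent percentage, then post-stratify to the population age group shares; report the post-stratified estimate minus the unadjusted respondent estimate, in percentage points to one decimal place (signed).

+1.9 percentage points

Unadjusted (pooled respondent) estimate weights by respondent counts:
  (240/630)×14 + (180/630)×54.4 + (210/630)×20.5 = 27.7095%
Post-stratifying to population shares instead:
  0.37×14 + 0.34×54.4 + 0.29×20.5 = 29.621%
Difference = 29.621 − 27.7095 = 1.9115 pp.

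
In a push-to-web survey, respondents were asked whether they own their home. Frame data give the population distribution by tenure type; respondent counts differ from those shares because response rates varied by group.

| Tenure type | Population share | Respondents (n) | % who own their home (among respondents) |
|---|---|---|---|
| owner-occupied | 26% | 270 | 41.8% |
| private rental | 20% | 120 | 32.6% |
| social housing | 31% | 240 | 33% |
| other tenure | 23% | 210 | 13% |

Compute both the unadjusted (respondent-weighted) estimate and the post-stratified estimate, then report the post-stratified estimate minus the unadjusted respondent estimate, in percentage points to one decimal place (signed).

Naive respondent-only estimate (weights = respondent counts):
  (270/840)×41.8 + (120/840)×32.6 + (240/840)×33 + (210/840)×13 = 30.7714%
Reweighting by population tenure type shares:
  0.26×41.8 + 0.2×32.6 + 0.31×33 + 0.23×13 = 30.608%
Difference = 30.608 − 30.7714 = -0.1634 pp.

-0.2 percentage points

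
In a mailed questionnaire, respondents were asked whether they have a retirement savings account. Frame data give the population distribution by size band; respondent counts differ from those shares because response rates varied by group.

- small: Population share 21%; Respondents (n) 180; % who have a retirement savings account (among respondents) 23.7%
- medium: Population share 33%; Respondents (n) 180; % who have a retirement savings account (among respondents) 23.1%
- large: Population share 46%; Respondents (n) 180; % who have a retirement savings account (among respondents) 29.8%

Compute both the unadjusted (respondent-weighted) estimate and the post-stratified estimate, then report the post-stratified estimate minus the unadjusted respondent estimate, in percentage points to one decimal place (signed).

Unadjusted (pooled respondent) estimate weights by respondent counts:
  (180/540)×23.7 + (180/540)×23.1 + (180/540)×29.8 = 25.5333%
Post-stratifying to population shares instead:
  0.21×23.7 + 0.33×23.1 + 0.46×29.8 = 26.308%
Difference = 26.308 − 25.5333 = 0.7747 pp.

+0.8 percentage points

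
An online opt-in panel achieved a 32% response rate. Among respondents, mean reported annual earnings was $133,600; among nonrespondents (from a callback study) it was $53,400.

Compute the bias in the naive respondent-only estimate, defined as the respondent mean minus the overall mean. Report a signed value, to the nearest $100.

Nonresponse fraction = 1 − 0.32 = 0.68.
Bias = (nonresponse fraction) × (respondent mean − nonrespondent mean)
     = 0.68 × (133,600 − 53,400) = 0.68 × 80,200 = 54,536.

+$54,500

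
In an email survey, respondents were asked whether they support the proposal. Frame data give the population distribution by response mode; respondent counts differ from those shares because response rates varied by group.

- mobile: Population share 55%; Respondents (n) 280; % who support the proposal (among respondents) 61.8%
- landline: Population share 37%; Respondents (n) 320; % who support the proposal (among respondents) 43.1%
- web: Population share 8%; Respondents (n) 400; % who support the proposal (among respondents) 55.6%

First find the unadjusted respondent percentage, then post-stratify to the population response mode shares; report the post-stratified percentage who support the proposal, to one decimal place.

54.4%

Without adjustment, the pooled respondent share is:
  (280/1000)×61.8 + (320/1000)×43.1 + (400/1000)×55.6 = 53.336%
Post-stratified estimate weights by population shares:
  0.55×61.8 + 0.37×43.1 + 0.08×55.6 = 54.385%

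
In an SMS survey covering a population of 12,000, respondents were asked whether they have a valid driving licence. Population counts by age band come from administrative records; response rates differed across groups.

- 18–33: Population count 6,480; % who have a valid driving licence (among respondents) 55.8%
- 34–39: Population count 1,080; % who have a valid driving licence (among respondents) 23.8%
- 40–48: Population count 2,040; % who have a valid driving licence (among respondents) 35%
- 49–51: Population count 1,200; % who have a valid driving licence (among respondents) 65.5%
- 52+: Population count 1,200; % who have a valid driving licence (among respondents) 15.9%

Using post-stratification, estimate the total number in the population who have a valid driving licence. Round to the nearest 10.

5,560

Estimated count per cell = population count × respondent percentage:
  18–33: 6,480 × 55.8% = 3615.84
  34–39: 1,080 × 23.8% = 257.04
  40–48: 2,040 × 35% = 714
  49–51: 1,200 × 65.5% = 786
  52+: 1,200 × 15.9% = 190.8
Estimated total = 5563.68 → 5,560.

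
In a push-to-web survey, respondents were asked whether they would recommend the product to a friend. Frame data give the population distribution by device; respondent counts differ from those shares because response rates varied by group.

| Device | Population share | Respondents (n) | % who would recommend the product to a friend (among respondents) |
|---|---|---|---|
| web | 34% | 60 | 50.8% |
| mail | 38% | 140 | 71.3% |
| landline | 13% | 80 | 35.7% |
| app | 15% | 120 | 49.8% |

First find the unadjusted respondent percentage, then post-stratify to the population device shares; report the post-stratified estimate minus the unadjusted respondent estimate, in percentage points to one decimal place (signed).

+1.8 percentage points

Naive respondent-only estimate (weights = respondent counts):
  (60/400)×50.8 + (140/400)×71.3 + (80/400)×35.7 + (120/400)×49.8 = 54.655%
Reweighting by population device shares:
  0.34×50.8 + 0.38×71.3 + 0.13×35.7 + 0.15×49.8 = 56.477%
Difference = 56.477 − 54.655 = 1.822 pp.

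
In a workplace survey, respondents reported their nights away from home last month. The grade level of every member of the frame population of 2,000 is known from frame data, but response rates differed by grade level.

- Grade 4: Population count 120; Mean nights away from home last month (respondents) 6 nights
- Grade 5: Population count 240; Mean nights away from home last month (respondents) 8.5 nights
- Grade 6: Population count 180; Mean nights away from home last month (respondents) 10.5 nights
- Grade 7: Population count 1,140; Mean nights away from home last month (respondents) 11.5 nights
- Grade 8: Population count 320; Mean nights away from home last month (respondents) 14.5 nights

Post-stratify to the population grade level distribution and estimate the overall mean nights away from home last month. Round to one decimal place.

11.2

Reweight to the known grade level distribution:
  Grade 4: (120/2,000) × 6 = 0.36
  Grade 5: (240/2,000) × 8.5 = 1.02
  Grade 6: (180/2,000) × 10.5 = 0.945
  Grade 7: (1,140/2,000) × 11.5 = 6.555
  Grade 8: (320/2,000) × 14.5 = 2.32
Post-stratified estimate = 11.2 → 11.2.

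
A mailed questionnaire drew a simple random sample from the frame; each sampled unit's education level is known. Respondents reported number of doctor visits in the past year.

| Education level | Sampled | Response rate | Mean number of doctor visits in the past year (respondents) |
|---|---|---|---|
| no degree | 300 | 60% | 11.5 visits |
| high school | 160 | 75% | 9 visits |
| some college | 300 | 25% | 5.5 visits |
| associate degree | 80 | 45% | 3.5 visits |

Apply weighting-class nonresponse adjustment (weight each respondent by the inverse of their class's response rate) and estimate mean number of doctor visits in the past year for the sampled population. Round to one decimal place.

8.1

Weighting each respondent by the inverse class response rate inflates each class back to its sampled size, so the class weight is n_sampled:
  no degree: 300 × 11.5 = 3450
  high school: 160 × 9 = 1440
  some college: 300 × 5.5 = 1650
  associate degree: 80 × 3.5 = 280
Adjusted estimate = 6820 / 840 = 8.11905 → 8.1.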